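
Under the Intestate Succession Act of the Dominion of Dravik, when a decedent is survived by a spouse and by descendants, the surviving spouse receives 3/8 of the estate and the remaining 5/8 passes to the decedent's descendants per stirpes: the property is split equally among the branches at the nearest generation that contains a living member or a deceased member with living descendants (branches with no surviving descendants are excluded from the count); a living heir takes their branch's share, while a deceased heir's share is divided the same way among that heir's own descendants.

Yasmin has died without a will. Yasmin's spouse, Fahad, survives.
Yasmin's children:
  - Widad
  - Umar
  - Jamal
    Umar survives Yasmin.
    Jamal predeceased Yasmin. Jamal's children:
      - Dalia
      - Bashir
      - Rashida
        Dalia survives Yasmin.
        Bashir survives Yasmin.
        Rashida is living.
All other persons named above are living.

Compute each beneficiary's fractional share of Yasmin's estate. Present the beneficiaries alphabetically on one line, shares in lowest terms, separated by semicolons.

Bashir 5/72; Dalia 5/72; Fahad 3/8; Rashida 5/72; Umar 5/24; Widad 5/24

Fahad, as surviving spouse, takes 3/8.
The remaining 5/8 passes to Yasmin's descendants per stirpes.
The 5/8 is divided into 3 equal shares of 5/24 among Widad, Umar, Jamal.
Widad is living and takes 5/24.
Umar is living and takes 5/24.
Jamal predeceased; the 5/24 allotted to Jamal's branch passes to Jamal's issue by representation.
The 5/24 is divided into 3 equal shares of 5/72 among Dalia, Bashir, Rashida.
Dalia is living and takes 5/72.
Bashir is living and takes 5/72.
Rashida is living and takes 5/72.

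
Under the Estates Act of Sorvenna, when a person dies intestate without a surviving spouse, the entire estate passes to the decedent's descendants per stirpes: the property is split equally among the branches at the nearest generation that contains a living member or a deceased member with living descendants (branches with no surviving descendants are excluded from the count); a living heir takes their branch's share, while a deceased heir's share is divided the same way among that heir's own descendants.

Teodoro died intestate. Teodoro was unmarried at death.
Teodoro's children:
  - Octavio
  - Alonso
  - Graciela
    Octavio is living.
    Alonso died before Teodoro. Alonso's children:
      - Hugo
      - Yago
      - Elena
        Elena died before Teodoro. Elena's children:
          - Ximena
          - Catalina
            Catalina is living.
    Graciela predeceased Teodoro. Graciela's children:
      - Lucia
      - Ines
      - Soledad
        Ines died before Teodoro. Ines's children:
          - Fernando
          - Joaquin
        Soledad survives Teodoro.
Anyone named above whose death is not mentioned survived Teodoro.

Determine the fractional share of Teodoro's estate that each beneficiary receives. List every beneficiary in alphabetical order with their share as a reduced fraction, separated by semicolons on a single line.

Catalina 1/18; Fernando 1/18; Hugo 1/9; Joaquin 1/18; Lucia 1/9; Octavio 1/3; Soledad 1/9; Ximena 1/18; Yago 1/9

There is no surviving spouse, so the entire estate passes to Teodoro's descendants per stirpes.
The estate is divided into 3 equal shares of 1/3 among Octavio, Alonso, Graciela.
Octavio is living and takes 1/3.
Alonso predeceased; the 1/3 allotted to Alonso's branch passes to Alonso's issue by representation.
The 1/3 is divided into 3 equal shares of 1/9 among Hugo, Yago, Elena.
Hugo is living and takes 1/9.
Yago is living and takes 1/9.
Elena predeceased; the 1/9 allotted to Elena's branch passes to Elena's issue by representation.
The 1/9 is divided into 2 equal shares of 1/18 among Ximena, Catalina.
Ximena is living and takes 1/18.
Catalina is living and takes 1/18.
Graciela predeceased; the 1/3 allotted to Graciela's branch passes to Graciela's issue by representation.
The 1/3 is divided into 3 equal shares of 1/9 among Lucia, Ines, Soledad.
Lucia is living and takes 1/9.
Ines predeceased; the 1/9 allotted to Ines's branch passes to Ines's issue by representation.
The 1/9 is divided into 2 equal shares of 1/18 among Fernando, Joaquin.
Fernando is living and takes 1/18.
Joaquin is living and takes 1/18.
Soledad is living and takes 1/9.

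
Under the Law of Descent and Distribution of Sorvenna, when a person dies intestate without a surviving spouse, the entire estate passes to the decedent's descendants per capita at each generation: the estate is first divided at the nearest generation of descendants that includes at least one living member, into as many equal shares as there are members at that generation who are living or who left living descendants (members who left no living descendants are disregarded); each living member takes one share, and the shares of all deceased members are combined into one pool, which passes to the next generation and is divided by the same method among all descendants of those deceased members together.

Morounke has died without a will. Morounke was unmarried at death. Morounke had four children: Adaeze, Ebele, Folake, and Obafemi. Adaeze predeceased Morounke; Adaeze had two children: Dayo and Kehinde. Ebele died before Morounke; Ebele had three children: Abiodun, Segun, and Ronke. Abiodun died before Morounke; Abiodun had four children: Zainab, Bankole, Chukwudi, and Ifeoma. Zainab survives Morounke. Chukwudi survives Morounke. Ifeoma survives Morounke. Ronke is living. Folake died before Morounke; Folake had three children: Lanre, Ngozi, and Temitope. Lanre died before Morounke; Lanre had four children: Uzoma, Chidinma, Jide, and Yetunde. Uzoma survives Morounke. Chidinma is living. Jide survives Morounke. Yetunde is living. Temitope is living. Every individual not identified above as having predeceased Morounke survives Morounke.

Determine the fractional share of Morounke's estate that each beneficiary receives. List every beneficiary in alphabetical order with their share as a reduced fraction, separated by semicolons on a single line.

There is no surviving spouse, so the entire estate passes to Morounke's descendants per capita at each generation.
At generation 1 (Adaeze, Ebele, Folake, Obafemi) there are 4 shares of (1)/4 = 1/4 each.
Living: Obafemi — each takes 1/4.
Deceased: Adaeze, Ebele, and Folake. Their combined 3/4 is pooled and carried to generation 2.
At generation 2 (Dayo, Kehinde, Abiodun, Segun, Ronke, Lanre, Ngozi, Temitope) there are 8 shares of (3/4)/8 = 3/32 each.
Living: Dayo, Kehinde, Segun, Ronke, Ngozi, and Temitope — each takes 3/32.
Deceased: Abiodun and Lanre. Their combined 3/16 is pooled and carried to generation 3.
At generation 3 (Zainab, Bankole, Chukwudi, Ifeoma, Uzoma, Chidinma, Jide, Yetunde) there are 8 shares of (3/16)/8 = 3/128 each.
Living: Zainab, Bankole, Chukwudi, Ifeoma, Uzoma, Chidinma, Jide, and Yetunde — each takes 3/128.

Bankole 3/128; Chidinma 3/128; Chukwudi 3/128; Dayo 3/32; Ifeoma 3/128; Jide 3/128; Kehinde 3/32; Ngozi 3/32; Obafemi 1/4; Ronke 3/32; Segun 3/32; Temitope 3/32; Uzoma 3/128; Yetunde 3/128; Zainab 3/128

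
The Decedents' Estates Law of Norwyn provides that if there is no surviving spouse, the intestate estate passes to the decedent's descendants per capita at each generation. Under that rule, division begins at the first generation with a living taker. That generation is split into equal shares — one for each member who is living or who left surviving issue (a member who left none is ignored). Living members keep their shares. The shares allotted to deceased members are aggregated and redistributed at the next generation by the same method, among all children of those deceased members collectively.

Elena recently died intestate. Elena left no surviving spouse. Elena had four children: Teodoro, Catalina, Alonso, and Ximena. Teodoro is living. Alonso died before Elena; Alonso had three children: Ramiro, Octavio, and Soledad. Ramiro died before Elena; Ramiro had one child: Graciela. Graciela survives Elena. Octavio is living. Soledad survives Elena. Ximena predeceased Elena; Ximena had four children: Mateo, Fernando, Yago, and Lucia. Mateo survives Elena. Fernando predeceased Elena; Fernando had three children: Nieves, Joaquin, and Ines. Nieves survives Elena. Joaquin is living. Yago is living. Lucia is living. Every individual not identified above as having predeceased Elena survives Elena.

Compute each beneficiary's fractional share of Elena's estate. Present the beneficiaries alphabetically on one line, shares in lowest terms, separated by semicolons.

Catalina 1/4; Graciela 1/28; Ines 1/28; Joaquin 1/28; Lucia 1/14; Mateo 1/14; Nieves 1/28; Octavio 1/14; Soledad 1/14; Teodoro 1/4; Yago 1/14

There is no surviving spouse, so the entire estate passes to Elena's descendants per capita at each generation.
At generation 1 (Teodoro, Catalina, Alonso, Ximena) there are 4 shares of (1)/4 = 1/4 each.
Living: Teodoro and Catalina — each takes 1/4.
Deceased: Alonso and Ximena. Their combined 1/2 is pooled and carried to generation 2.
At generation 2 (Ramiro, Octavio, Soledad, Mateo, Fernando, Yago, Lucia) there are 7 shares of (1/2)/7 = 1/14 each.
Living: Octavio, Soledad, Mateo, Yago, and Lucia — each takes 1/14.
Deceased: Ramiro and Fernando. Their combined 1/7 is pooled and carried to generation 3.
At generation 3 (Graciela, Nieves, Joaquin, Ines) there are 4 shares of (1/7)/4 = 1/28 each.
Living: Graciela, Nieves, Joaquin, and Ines — each takes 1/28.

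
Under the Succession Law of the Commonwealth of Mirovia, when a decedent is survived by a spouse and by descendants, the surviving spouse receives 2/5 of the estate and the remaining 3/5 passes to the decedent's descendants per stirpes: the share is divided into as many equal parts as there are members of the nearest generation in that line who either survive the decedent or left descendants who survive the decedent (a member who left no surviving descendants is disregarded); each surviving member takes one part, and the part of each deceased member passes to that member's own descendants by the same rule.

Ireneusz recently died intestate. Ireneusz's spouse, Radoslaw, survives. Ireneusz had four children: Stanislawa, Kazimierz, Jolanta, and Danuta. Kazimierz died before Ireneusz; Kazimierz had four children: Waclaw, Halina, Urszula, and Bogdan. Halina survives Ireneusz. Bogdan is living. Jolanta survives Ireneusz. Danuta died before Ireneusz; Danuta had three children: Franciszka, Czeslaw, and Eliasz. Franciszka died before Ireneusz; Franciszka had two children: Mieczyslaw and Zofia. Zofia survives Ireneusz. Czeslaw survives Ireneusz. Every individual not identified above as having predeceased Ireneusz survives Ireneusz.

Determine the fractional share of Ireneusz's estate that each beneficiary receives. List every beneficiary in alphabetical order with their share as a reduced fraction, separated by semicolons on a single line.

Bogdan 3/80; Czeslaw 1/20; Eliasz 1/20; Halina 3/80; Jolanta 3/20; Mieczyslaw 1/40; Radoslaw 2/5; Stanislawa 3/20; Urszula 3/80; Waclaw 3/80; Zofia 1/40

Radoslaw, as surviving spouse, takes 2/5.
The remaining 3/5 passes to Ireneusz's descendants per stirpes.
The 3/5 is divided into 4 equal shares of 3/20 among Stanislawa, Kazimierz, Jolanta, Danuta.
Stanislawa is living and takes 3/20.
Kazimierz predeceased; the 3/20 allotted to Kazimierz's branch passes to Kazimierz's issue by representation.
The 3/20 is divided into 4 equal shares of 3/80 among Waclaw, Halina, Urszula, Bogdan.
Waclaw is living and takes 3/80.
Halina is living and takes 3/80.
Urszula is living and takes 3/80.
Bogdan is living and takes 3/80.
Jolanta is living and takes 3/20.
Danuta predeceased; the 3/20 allotted to Danuta's branch passes to Danuta's issue by representation.
The 3/20 is divided into 3 equal shares of 1/20 among Franciszka, Czeslaw, Eliasz.
Franciszka predeceased; the 1/20 allotted to Franciszka's branch passes to Franciszka's issue by representation.
The 1/20 is divided into 2 equal shares of 1/40 among Mieczyslaw, Zofia.
Mieczyslaw is living and takes 1/40.
Zofia is living and takes 1/40.
Czeslaw is living and takes 1/20.
Eliasz is living and takes 1/20.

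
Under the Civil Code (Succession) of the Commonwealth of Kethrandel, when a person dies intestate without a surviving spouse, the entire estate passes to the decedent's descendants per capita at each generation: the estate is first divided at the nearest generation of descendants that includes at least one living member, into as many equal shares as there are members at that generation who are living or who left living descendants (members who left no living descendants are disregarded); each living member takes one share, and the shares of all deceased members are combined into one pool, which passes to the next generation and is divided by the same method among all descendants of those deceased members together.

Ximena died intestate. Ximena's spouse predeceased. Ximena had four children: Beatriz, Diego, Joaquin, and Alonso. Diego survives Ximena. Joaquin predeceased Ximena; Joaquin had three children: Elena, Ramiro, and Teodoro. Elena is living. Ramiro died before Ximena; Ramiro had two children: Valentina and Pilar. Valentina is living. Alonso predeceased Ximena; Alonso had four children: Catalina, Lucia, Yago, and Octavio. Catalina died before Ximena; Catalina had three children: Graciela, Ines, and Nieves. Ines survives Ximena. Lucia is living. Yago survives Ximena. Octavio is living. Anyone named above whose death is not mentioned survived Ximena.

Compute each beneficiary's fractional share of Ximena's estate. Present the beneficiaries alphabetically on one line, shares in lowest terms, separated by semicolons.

Beatriz 1/4; Diego 1/4; Elena 1/14; Graciela 1/35; Ines 1/35; Lucia 1/14; Nieves 1/35; Octavio 1/14; Pilar 1/35; Teodoro 1/14; Valentina 1/35; Yago 1/14

There is no surviving spouse, so the entire estate passes to Ximena's descendants per capita at each generation.
At generation 1 (Beatriz, Diego, Joaquin, Alonso) there are 4 shares of (1)/4 = 1/4 each.
Living: Beatriz and Diego — each takes 1/4.
Deceased: Joaquin and Alonso. Their combined 1/2 is pooled and carried to generation 2.
At generation 2 (Elena, Ramiro, Teodoro, Catalina, Lucia, Yago, Octavio) there are 7 shares of (1/2)/7 = 1/14 each.
Living: Elena, Teodoro, Lucia, Yago, and Octavio — each takes 1/14.
Deceased: Ramiro and Catalina. Their combined 1/7 is pooled and carried to generation 3.
At generation 3 (Valentina, Pilar, Graciela, Ines, Nieves) there are 5 shares of (1/7)/5 = 1/35 each.
Living: Valentina, Pilar, Graciela, Ines, and Nieves — each takes 1/35.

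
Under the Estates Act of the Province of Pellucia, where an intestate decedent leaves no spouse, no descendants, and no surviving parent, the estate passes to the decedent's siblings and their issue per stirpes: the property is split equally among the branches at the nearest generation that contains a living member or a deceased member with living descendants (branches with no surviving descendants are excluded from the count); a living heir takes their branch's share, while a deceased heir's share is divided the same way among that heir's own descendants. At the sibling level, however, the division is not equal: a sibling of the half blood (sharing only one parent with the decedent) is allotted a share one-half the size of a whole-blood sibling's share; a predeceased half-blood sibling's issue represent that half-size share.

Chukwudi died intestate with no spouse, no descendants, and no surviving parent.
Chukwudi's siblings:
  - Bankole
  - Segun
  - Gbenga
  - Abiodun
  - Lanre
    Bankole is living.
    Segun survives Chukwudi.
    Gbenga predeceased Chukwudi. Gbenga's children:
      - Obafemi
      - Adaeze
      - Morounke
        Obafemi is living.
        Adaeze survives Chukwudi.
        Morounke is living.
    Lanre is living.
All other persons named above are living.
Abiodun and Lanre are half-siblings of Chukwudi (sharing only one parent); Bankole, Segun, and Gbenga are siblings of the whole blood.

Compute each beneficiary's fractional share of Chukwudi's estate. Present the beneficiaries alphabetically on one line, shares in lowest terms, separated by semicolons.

No spouse, descendants, or parent survives, so the estate passes to Chukwudi's siblings per stirpes.
Half-blood siblings count for one-half the weight of whole-blood siblings at the initial division.
Dividing 1 in proportion to weights (total weight 4): Bankole (weight 1) → 1/4; Segun (weight 1) → 1/4; Gbenga (weight 1) → 1/4; Abiodun (weight 1/2) → 1/8; Lanre (weight 1/2) → 1/8.
Bankole is living and takes 1/4.
Segun is living and takes 1/4.
Gbenga predeceased; the 1/4 allotted to Gbenga's branch passes to Gbenga's issue by representation.
The 1/4 is divided into 3 equal shares of 1/12 among Obafemi, Adaeze, Morounke.
Obafemi is living and takes 1/12.
Adaeze is living and takes 1/12.
Morounke is living and takes 1/12.
Abiodun is living and takes 1/8.
Lanre is living and takes 1/8.

Abiodun 1/8; Adaeze 1/12; Bankole 1/4; Lanre 1/8; Morounke 1/12; Obafemi 1/12; Segun 1/4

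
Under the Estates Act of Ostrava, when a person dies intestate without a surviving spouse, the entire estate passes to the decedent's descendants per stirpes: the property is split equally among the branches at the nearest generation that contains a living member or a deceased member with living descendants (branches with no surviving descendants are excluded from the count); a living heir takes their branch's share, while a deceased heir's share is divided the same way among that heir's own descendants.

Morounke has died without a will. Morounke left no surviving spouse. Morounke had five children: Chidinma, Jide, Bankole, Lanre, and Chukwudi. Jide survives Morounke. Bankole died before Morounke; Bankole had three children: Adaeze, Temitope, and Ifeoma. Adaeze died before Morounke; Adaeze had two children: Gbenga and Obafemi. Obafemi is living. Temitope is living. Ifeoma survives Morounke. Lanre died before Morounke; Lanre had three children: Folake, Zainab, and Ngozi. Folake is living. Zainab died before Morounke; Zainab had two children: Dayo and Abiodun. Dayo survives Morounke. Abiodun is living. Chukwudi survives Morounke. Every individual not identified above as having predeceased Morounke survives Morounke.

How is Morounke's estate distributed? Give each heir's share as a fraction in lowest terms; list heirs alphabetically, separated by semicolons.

Abiodun 1/30; Chidinma 1/5; Chukwudi 1/5; Dayo 1/30; Folake 1/15; Gbenga 1/30; Ifeoma 1/15; Jide 1/5; Ngozi 1/15; Obafemi 1/30; Temitope 1/15

There is no surviving spouse, so the entire estate passes to Morounke's descendants per stirpes.
The estate is divided into 5 equal shares of 1/5 among Chidinma, Jide, Bankole, Lanre, Chukwudi.
Chidinma is living and takes 1/5.
Jide is living and takes 1/5.
Bankole predeceased; the 1/5 allotted to Bankole's branch passes to Bankole's issue by representation.
The 1/5 is divided into 3 equal shares of 1/15 among Adaeze, Temitope, Ifeoma.
Adaeze predeceased; the 1/15 allotted to Adaeze's branch passes to Adaeze's issue by representation.
The 1/15 is divided into 2 equal shares of 1/30 among Gbenga, Obafemi.
Gbenga is living and takes 1/30.
Obafemi is living and takes 1/30.
Temitope is living and takes 1/15.
Ifeoma is living and takes 1/15.
Lanre predeceased; the 1/5 allotted to Lanre's branch passes to Lanre's issue by representation.
The 1/5 is divided into 3 equal shares of 1/15 among Folake, Zainab, Ngozi.
Folake is living and takes 1/15.
Zainab predeceased; the 1/15 allotted to Zainab's branch passes to Zainab's issue by representation.
The 1/15 is divided into 2 equal shares of 1/30 among Dayo, Abiodun.
Dayo is living and takes 1/30.
Abiodun is living and takes 1/30.
Ngozi is living and takes 1/15.
Chukwudi is living and takes 1/5.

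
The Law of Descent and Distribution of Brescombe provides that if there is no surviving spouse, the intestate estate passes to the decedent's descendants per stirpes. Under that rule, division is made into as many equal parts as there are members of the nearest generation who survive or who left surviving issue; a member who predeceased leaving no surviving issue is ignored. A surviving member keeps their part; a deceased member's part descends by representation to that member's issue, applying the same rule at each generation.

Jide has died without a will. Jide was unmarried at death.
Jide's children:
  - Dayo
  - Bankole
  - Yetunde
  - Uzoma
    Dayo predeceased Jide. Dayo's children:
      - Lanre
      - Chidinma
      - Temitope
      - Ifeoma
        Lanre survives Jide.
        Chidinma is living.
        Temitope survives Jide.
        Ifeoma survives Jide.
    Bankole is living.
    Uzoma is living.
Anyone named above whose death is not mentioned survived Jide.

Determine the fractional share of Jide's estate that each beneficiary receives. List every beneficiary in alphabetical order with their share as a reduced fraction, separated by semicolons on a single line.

Bankole 1/4; Chidinma 1/16; Ifeoma 1/16; Lanre 1/16; Temitope 1/16; Uzoma 1/4; Yetunde 1/4

There is no surviving spouse, so the entire estate passes to Jide's descendants per stirpes.
The estate is divided into 4 equal shares of 1/4 among Dayo, Bankole, Yetunde, Uzoma.
Dayo predeceased; the 1/4 allotted to Dayo's branch passes to Dayo's issue by representation.
The 1/4 is divided into 4 equal shares of 1/16 among Lanre, Chidinma, Temitope, Ifeoma.
Lanre is living and takes 1/16.
Chidinma is living and takes 1/16.
Temitope is living and takes 1/16.
Ifeoma is living and takes 1/16.
Bankole is living and takes 1/4.
Yetunde is living and takes 1/4.
Uzoma is living and takes 1/4.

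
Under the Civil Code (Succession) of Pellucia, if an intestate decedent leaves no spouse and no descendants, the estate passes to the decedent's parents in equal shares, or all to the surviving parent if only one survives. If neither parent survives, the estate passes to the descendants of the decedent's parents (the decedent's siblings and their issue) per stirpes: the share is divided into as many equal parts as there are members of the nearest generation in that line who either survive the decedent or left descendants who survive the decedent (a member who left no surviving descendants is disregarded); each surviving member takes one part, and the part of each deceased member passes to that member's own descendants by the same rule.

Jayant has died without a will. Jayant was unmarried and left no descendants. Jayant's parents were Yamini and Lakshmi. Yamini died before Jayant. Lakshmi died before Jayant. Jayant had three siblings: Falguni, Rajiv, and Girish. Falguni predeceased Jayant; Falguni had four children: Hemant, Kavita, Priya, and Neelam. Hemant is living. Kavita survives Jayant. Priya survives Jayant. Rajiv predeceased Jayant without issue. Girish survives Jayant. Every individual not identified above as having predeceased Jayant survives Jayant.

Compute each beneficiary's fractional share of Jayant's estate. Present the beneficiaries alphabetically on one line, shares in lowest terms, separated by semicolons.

Girish 1/2; Hemant 1/8; Kavita 1/8; Neelam 1/8; Priya 1/8

Neither parent survives and there are no descendants, so the estate passes to Jayant's siblings and their issue per stirpes.
Rajiv left no surviving issue, so that branch lapses and is disregarded.
The estate is divided into 2 equal shares of 1/2 among Falguni, Girish.
Falguni predeceased; the 1/2 allotted to Falguni's branch passes to Falguni's issue by representation.
The 1/2 is divided into 4 equal shares of 1/8 among Hemant, Kavita, Priya, Neelam.
Hemant is living and takes 1/8.
Kavita is living and takes 1/8.
Priya is living and takes 1/8.
Neelam is living and takes 1/8.
Girish is living and takes 1/2.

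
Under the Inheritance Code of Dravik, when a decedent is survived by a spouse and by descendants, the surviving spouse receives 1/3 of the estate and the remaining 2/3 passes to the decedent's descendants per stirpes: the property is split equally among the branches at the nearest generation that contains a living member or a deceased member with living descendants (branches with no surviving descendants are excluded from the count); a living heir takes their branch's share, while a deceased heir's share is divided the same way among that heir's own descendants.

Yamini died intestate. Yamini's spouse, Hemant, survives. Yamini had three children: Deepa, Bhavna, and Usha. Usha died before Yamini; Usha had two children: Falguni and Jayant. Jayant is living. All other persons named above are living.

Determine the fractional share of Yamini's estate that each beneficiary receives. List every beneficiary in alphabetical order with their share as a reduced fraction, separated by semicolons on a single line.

Bhavna 2/9; Deepa 2/9; Falguni 1/9; Hemant 1/3; Jayant 1/9

Hemant, as surviving spouse, takes 1/3.
The remaining 2/3 passes to Yamini's descendants per stirpes.
The 2/3 is divided into 3 equal shares of 2/9 among Deepa, Bhavna, Usha.
Deepa is living and takes 2/9.
Bhavna is living and takes 2/9.
Usha predeceased; the 2/9 allotted to Usha's branch passes to Usha's issue by representation.
The 2/9 is divided into 2 equal shares of 1/9 among Falguni, Jayant.
Falguni is living and takes 1/9.
Jayant is living and takes 1/9.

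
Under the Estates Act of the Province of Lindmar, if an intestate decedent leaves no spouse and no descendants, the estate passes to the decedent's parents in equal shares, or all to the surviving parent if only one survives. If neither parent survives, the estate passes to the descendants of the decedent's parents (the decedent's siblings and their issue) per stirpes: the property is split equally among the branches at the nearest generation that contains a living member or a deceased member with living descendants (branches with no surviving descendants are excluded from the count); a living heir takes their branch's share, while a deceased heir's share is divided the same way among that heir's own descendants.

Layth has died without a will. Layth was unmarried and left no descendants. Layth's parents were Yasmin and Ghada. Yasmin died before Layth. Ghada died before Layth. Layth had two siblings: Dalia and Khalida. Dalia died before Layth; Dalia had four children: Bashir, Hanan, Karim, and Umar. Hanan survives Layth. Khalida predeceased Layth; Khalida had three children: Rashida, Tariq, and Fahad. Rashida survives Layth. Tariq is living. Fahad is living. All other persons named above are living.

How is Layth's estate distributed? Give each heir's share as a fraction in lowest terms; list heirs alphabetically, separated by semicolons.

Bashir 1/8; Fahad 1/6; Hanan 1/8; Karim 1/8; Rashida 1/6; Tariq 1/6; Umar 1/8

Neither parent survives and there are no descendants, so the estate passes to Layth's siblings and their issue per stirpes.
The estate is divided into 2 equal shares of 1/2 among Dalia, Khalida.
Dalia predeceased; the 1/2 allotted to Dalia's branch passes to Dalia's issue by representation.
The 1/2 is divided into 4 equal shares of 1/8 among Bashir, Hanan, Karim, Umar.
Bashir is living and takes 1/8.
Hanan is living and takes 1/8.
Karim is living and takes 1/8.
Umar is living and takes 1/8.
Khalida predeceased; the 1/2 allotted to Khalida's branch passes to Khalida's issue by representation.
The 1/2 is divided into 3 equal shares of 1/6 among Rashida, Tariq, Fahad.
Rashida is living and takes 1/6.
Tariq is living and takes 1/6.
Fahad is living and takes 1/6.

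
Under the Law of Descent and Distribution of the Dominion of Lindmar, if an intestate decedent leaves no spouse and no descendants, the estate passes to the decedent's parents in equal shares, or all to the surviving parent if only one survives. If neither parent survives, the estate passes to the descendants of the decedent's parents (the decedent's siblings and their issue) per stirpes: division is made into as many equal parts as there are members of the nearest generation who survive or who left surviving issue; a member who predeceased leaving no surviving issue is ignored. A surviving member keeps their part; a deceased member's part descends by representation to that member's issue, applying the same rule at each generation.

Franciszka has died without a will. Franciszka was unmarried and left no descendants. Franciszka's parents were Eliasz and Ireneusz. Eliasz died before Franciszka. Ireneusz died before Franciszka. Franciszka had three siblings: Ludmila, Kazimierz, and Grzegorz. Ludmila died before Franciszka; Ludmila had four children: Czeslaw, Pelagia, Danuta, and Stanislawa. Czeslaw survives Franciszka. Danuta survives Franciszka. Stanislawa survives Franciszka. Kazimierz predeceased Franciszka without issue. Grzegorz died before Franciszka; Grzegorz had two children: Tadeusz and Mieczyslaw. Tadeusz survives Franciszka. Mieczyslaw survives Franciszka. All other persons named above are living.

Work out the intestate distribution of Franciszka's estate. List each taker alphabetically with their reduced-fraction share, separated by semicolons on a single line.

Czeslaw 1/8; Danuta 1/8; Mieczyslaw 1/4; Pelagia 1/8; Stanislawa 1/8; Tadeusz 1/4

Neither parent survives and there are no descendants, so the estate passes to Franciszka's siblings and their issue per stirpes.
Kazimierz left no surviving issue, so that branch lapses and is disregarded.
The estate is divided into 2 equal shares of 1/2 among Ludmila, Grzegorz.
Ludmila predeceased; the 1/2 allotted to Ludmila's branch passes to Ludmila's issue by representation.
The 1/2 is divided into 4 equal shares of 1/8 among Czeslaw, Pelagia, Danuta, Stanislawa.
Czeslaw is living and takes 1/8.
Pelagia is living and takes 1/8.
Danuta is living and takes 1/8.
Stanislawa is living and takes 1/8.
Grzegorz predeceased; the 1/2 allotted to Grzegorz's branch passes to Grzegorz's issue by representation.
The 1/2 is divided into 2 equal shares of 1/4 among Tadeusz, Mieczyslaw.
Tadeusz is living and takes 1/4.
Mieczyslaw is living and takes 1/4.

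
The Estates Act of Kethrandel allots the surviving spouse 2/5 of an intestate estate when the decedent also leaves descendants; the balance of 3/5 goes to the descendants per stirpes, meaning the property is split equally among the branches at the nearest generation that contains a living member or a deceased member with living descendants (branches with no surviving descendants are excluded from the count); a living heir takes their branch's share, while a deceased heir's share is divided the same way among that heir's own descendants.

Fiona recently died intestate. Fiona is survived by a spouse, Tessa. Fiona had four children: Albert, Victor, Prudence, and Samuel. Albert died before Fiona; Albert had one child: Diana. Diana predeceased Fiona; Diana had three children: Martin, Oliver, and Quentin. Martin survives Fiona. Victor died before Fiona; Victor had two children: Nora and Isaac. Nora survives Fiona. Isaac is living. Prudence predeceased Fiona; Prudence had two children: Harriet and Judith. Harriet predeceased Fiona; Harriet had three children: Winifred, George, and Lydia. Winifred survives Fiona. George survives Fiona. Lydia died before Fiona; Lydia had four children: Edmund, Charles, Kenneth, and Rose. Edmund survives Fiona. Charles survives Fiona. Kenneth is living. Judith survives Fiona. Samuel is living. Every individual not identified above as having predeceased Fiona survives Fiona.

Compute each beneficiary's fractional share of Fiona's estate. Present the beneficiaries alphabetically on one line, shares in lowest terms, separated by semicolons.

Charles 1/160; Edmund 1/160; George 1/40; Isaac 3/40; Judith 3/40; Kenneth 1/160; Martin 1/20; Nora 3/40; Oliver 1/20; Quentin 1/20; Rose 1/160; Samuel 3/20; Tessa 2/5; Winifred 1/40

Tessa, as surviving spouse, takes 2/5.
The remaining 3/5 passes to Fiona's descendants per stirpes.
The 3/5 is divided into 4 equal shares of 3/20 among Albert, Victor, Prudence, Samuel.
Albert predeceased; the 3/20 allotted to Albert's branch passes to Albert's issue by representation.
Diana's line is the sole branch at this level, so the full 3/20 passes to Diana's issue by representation.
The 3/20 is divided into 3 equal shares of 1/20 among Martin, Oliver, Quentin.
Martin is living and takes 1/20.
Oliver is living and takes 1/20.
Quentin is living and takes 1/20.
Victor predeceased; the 3/20 allotted to Victor's branch passes to Victor's issue by representation.
The 3/20 is divided into 2 equal shares of 3/40 among Nora, Isaac.
Nora is living and takes 3/40.
Isaac is living and takes 3/40.
Prudence predeceased; the 3/20 allotted to Prudence's branch passes to Prudence's issue by representation.
The 3/20 is divided into 2 equal shares of 3/40 among Harriet, Judith.
Harriet predeceased; the 3/40 allotted to Harriet's branch passes to Harriet's issue by representation.
The 3/40 is divided into 3 equal shares of 1/40 among Winifred, George, Lydia.
Winifred is living and takes 1/40.
George is living and takes 1/40.
Lydia predeceased; the 1/40 allotted to Lydia's branch passes to Lydia's issue by representation.
The 1/40 is divided into 4 equal shares of 1/160 among Edmund, Charles, Kenneth, Rose.
Edmund is living and takes 1/160.
Charles is living and takes 1/160.
Kenneth is living and takes 1/160.
Rose is living and takes 1/160.
Judith is living and takes 3/40.
Samuel is living and takes 3/20.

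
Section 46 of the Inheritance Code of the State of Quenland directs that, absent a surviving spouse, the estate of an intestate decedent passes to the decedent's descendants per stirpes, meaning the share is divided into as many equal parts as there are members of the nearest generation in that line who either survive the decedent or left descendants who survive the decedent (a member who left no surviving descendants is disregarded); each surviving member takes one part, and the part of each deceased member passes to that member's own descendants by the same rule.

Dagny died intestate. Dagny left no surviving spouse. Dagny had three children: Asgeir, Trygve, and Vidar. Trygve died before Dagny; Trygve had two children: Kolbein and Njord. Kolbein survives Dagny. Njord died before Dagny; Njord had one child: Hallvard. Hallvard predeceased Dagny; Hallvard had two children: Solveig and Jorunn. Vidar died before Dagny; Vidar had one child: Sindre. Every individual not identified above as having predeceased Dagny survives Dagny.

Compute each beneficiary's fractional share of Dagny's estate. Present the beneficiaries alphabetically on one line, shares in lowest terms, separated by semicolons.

There is no surviving spouse, so the entire estate passes to Dagny's descendants per stirpes.
The estate is divided into 3 equal shares of 1/3 among Asgeir, Trygve, Vidar.
Asgeir is living and takes 1/3.
Trygve predeceased; the 1/3 allotted to Trygve's branch passes to Trygve's issue by representation.
The 1/3 is divided into 2 equal shares of 1/6 among Kolbein, Njord.
Kolbein is living and takes 1/6.
Njord predeceased; the 1/6 allotted to Njord's branch passes to Njord's issue by representation.
Hallvard's line is the sole branch at this level, so the full 1/6 passes to Hallvard's issue by representation.
The 1/6 is divided into 2 equal shares of 1/12 among Solveig, Jorunn.
Solveig is living and takes 1/12.
Jorunn is living and takes 1/12.
Vidar predeceased; the 1/3 allotted to Vidar's branch passes to Vidar's issue by representation.
Sindre is the sole taker at this level and receives the full 1/3.

Asgeir 1/3; Jorunn 1/12; Kolbein 1/6; Sindre 1/3; Solveig 1/12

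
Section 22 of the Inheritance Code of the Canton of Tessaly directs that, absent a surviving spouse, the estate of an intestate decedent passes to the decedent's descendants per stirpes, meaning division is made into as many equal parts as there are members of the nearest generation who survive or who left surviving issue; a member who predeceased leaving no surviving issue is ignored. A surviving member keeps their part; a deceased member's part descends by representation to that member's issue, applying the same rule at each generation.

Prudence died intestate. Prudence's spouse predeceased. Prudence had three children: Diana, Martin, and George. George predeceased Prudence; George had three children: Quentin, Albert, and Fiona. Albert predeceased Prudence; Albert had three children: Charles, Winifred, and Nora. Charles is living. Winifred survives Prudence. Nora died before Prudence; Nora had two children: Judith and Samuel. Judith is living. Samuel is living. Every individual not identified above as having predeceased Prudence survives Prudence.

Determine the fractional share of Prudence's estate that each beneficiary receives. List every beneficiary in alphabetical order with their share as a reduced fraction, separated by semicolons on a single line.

Charles 1/27; Diana 1/3; Fiona 1/9; Judith 1/54; Martin 1/3; Quentin 1/9; Samuel 1/54; Winifred 1/27

There is no surviving spouse, so the entire estate passes to Prudence's descendants per stirpes.
The estate is divided into 3 equal shares of 1/3 among Diana, Martin, George.
Diana is living and takes 1/3.
Martin is living and takes 1/3.
George predeceased; the 1/3 allotted to George's branch passes to George's issue by representation.
The 1/3 is divided into 3 equal shares of 1/9 among Quentin, Albert, Fiona.
Quentin is living and takes 1/9.
Albert predeceased; the 1/9 allotted to Albert's branch passes to Albert's issue by representation.
The 1/9 is divided into 3 equal shares of 1/27 among Charles, Winifred, Nora.
Charles is living and takes 1/27.
Winifred is living and takes 1/27.
Nora predeceased; the 1/27 allotted to Nora's branch passes to Nora's issue by representation.
The 1/27 is divided into 2 equal shares of 1/54 among Judith, Samuel.
Judith is living and takes 1/54.
Samuel is living and takes 1/54.
Fiona is living and takes 1/9.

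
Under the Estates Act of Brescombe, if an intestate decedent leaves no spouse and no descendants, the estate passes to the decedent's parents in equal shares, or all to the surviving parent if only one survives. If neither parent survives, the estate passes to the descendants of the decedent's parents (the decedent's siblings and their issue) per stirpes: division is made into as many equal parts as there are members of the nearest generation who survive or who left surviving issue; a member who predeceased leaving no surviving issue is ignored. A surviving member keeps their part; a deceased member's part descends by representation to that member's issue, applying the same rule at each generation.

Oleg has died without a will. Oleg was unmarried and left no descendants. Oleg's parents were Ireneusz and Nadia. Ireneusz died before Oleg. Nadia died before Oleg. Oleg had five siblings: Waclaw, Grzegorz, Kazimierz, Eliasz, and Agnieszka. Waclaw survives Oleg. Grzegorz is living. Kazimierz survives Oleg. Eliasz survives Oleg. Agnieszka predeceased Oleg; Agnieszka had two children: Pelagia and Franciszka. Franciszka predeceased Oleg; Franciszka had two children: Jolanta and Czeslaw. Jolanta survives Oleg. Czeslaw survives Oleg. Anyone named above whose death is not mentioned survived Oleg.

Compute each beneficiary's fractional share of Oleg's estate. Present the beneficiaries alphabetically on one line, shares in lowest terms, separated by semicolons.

Neither parent survives and there are no descendants, so the estate passes to Oleg's siblings and their issue per stirpes.
The estate is divided into 5 equal shares of 1/5 among Waclaw, Grzegorz, Kazimierz, Eliasz, Agnieszka.
Waclaw is living and takes 1/5.
Grzegorz is living and takes 1/5.
Kazimierz is living and takes 1/5.
Eliasz is living and takes 1/5.
Agnieszka predeceased; the 1/5 allotted to Agnieszka's branch passes to Agnieszka's issue by representation.
The 1/5 is divided into 2 equal shares of 1/10 among Pelagia, Franciszka.
Pelagia is living and takes 1/10.
Franciszka predeceased; the 1/10 allotted to Franciszka's branch passes to Franciszka's issue by representation.
The 1/10 is divided into 2 equal shares of 1/20 among Jolanta, Czeslaw.
Jolanta is living and takes 1/20.
Czeslaw is living and takes 1/20.

Czeslaw 1/20; Eliasz 1/5; Grzegorz 1/5; Jolanta 1/20; Kazimierz 1/5; Pelagia 1/10; Waclaw 1/5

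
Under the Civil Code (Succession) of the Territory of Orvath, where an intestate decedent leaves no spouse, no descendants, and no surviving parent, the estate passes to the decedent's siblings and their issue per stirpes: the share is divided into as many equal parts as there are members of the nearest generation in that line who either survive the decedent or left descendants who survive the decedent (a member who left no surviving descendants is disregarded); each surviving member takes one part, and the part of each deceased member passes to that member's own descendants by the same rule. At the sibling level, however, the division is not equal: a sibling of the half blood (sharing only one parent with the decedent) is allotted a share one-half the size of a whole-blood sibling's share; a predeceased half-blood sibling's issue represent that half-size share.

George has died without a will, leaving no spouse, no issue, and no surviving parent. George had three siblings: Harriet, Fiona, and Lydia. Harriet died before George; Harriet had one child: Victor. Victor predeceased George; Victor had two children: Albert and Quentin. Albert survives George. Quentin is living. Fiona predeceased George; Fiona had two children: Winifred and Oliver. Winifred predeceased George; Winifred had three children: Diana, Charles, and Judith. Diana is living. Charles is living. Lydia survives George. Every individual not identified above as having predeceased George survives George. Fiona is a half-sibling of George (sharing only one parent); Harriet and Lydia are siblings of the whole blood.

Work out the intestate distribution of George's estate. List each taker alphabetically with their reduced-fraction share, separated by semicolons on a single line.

No spouse, descendants, or parent survives, so the estate passes to George's siblings per stirpes.
Half-blood siblings count for one-half the weight of whole-blood siblings at the initial division.
Dividing 1 in proportion to weights (total weight 5/2): Harriet (weight 1) → 2/5; Fiona (weight 1/2) → 1/5; Lydia (weight 1) → 2/5.
Harriet predeceased; the 2/5 allotted to Harriet's branch passes to Harriet's issue by representation.
Victor's line is the sole branch at this level, so the full 2/5 passes to Victor's issue by representation.
The 2/5 is divided into 2 equal shares of 1/5 among Albert, Quentin.
Albert is living and takes 1/5.
Quentin is living and takes 1/5.
Fiona predeceased; the 1/5 allotted to Fiona's branch passes to Fiona's issue by representation.
The 1/5 is divided into 2 equal shares of 1/10 among Winifred, Oliver.
Winifred predeceased; the 1/10 allotted to Winifred's branch passes to Winifred's issue by representation.
The 1/10 is divided into 3 equal shares of 1/30 among Diana, Charles, Judith.
Diana is living and takes 1/30.
Charles is living and takes 1/30.
Judith is living and takes 1/30.
Oliver is living and takes 1/10.
Lydia is living and takes 2/5.

Albert 1/5; Charles 1/30; Diana 1/30; Judith 1/30; Lydia 2/5; Oliver 1/10; Quentin 1/5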